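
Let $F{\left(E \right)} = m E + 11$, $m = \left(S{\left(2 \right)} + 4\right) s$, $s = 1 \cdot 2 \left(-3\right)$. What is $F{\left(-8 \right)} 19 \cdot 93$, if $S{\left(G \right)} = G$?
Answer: $528333$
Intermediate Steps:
$s = -6$ ($s = 2 \left(-3\right) = -6$)
$m = -36$ ($m = \left(2 + 4\right) \left(-6\right) = 6 \left(-6\right) = -36$)
$F{\left(E \right)} = 11 - 36 E$ ($F{\left(E \right)} = - 36 E + 11 = 11 - 36 E$)
$F{\left(-8 \right)} 19 \cdot 93 = \left(11 - -288\right) 19 \cdot 93 = \left(11 + 288\right) 19 \cdot 93 = 299 \cdot 19 \cdot 93 = 5681 \cdot 93 = 528333$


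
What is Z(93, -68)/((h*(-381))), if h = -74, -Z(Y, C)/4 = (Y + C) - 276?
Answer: 502/14097 ≈ 0.035610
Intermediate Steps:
Z(Y, C) = 1104 - 4*C - 4*Y (Z(Y, C) = -4*((Y + C) - 276) = -4*((C + Y) - 276) = -4*(-276 + C + Y) = 1104 - 4*C - 4*Y)
Z(93, -68)/((h*(-381))) = (1104 - 4*(-68) - 4*93)/((-74*(-381))) = (1104 + 272 - 372)/28194 = 1004*(1/28194) = 502/14097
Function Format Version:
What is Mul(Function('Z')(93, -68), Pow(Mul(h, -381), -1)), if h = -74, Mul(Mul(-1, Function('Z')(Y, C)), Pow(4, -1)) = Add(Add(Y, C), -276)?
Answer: Rational(502, 14097) ≈ 0.035610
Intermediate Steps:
Function('Z')(Y, C) = Add(1104, Mul(-4, C), Mul(-4, Y)) (Function('Z')(Y, C) = Mul(-4, Add(Add(Y, C), -276)) = Mul(-4, Add(Add(C, Y), -276)) = Mul(-4, Add(-276, C, Y)) = Add(1104, Mul(-4, C), Mul(-4, Y)))
Mul(Function('Z')(93, -68), Pow(Mul(h, -381), -1)) = Mul(Add(1104, Mul(-4, -68), Mul(-4, 93)), Pow(Mul(-74, -381), -1)) = Mul(Add(1104, 272, -372), Pow(28194, -1)) = Mul(1004, Rational(1, 28194)) = Rational(502, 14097)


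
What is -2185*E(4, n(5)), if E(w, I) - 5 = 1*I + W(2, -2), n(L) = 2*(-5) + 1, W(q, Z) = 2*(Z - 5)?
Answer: 39330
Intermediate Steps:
W(q, Z) = -10 + 2*Z (W(q, Z) = 2*(-5 + Z) = -10 + 2*Z)
n(L) = -9 (n(L) = -10 + 1 = -9)
E(w, I) = -9 + I (E(w, I) = 5 + (1*I + (-10 + 2*(-2))) = 5 + (I + (-10 - 4)) = 5 + (I - 14) = 5 + (-14 + I) = -9 + I)
-2185*E(4, n(5)) = -2185*(-9 - 9) = -2185*(-18) = 39330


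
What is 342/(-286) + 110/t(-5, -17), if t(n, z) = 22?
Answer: 544/143 ≈ 3.8042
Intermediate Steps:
342/(-286) + 110/t(-5, -17) = 342/(-286) + 110/22 = 342*(-1/286) + 110*(1/22) = -171/143 + 5 = 544/143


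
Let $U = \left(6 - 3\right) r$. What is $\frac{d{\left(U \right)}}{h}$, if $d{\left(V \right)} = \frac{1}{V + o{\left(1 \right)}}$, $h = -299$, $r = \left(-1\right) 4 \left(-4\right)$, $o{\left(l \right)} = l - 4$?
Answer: $- \frac{1}{13455} \approx -7.4322 \cdot 10^{-5}$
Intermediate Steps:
$o{\left(l \right)} = -4 + l$ ($o{\left(l \right)} = l - 4 = -4 + l$)
$r = 16$ ($r = \left(-4\right) \left(-4\right) = 16$)
$U = 48$ ($U = \left(6 - 3\right) 16 = 3 \cdot 16 = 48$)
$d{\left(V \right)} = \frac{1}{-3 + V}$ ($d{\left(V \right)} = \frac{1}{V + \left(-4 + 1\right)} = \frac{1}{V - 3} = \frac{1}{-3 + V}$)
$\frac{d{\left(U \right)}}{h} = \frac{1}{\left(-3 + 48\right) \left(-299\right)} = \frac{1}{45} \left(- \frac{1}{299}\right) = - \frac{1}{13455}$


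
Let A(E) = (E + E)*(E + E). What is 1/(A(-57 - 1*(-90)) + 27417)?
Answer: 1/31773 ≈ 3.1473e-5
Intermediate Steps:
A(E) = 4*E² (A(E) = (2*E)*(2*E) = 4*E²)
1/(A(-57 - 1*(-90)) + 27417) = 1/(4*(-57 - 1*(-90))² + 27417) = 1/(4*(-57 + 90)² + 27417) = 1/(4*33² + 27417) = 1/(4*1089 + 27417) = 1/(4356 + 27417) = 1/31773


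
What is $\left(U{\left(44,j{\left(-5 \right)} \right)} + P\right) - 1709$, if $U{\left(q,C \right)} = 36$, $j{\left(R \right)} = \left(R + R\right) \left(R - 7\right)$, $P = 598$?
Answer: $-1075$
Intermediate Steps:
$j{\left(R \right)} = 2 R \left(-7 + R\right)$
$\left(U{\left(44,j{\left(-5 \right)} \right)} + P\right) - 1709 = \left(36 + 598\right) - 1709 = 634 - 1709 = -1075$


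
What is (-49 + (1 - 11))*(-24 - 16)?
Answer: 2360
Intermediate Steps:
(-49 + (1 - 11))*(-24 - 16) = (-49 - 10)*(-40) = -59*(-40) = 2360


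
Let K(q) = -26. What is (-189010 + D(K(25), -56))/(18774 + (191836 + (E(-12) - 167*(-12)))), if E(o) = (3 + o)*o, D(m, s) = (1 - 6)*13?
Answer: -189075/212722 ≈ -0.88884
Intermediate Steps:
D(m, s) = -65 (D(m, s) = -5*13 = -65)
E(o) = o*(3 + o)
(-189010 + D(K(25), -56))/(18774 + (191836 + (E(-12) - 167*(-12)))) = (-189010 - 65)/(18774 + (191836 + (-12*(3 - 12) - 167*(-12)))) = -189075/(18774 + (191836 + (-12*(-9) + 2004))) = -189075/(18774 + (191836 + (108 + 2004))) = -189075/(18774 + (191836 + 2112)) = -189075/(18774 + 193948) = -189075/212722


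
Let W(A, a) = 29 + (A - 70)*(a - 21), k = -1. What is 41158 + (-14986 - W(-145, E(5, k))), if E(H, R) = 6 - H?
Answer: 21843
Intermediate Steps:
W(A, a) = 29 + (-70 + A)*(-21 + a)
41158 + (-14986 - W(-145, E(5, k))) = 41158 + (-14986 - (1499 - 70*(6 - 1*5) - 21*(-145) - 145*(6 - 1*5))) = 41158 + (-14986 - (1499 - 70*(6 - 5) + 3045 - 145*(6 - 5))) = 41158 + (-14986 - (1499 - 70*1 + 3045 - 145*1)) = 41158 + (-14986 - (1499 - 70 + 3045 - 145)) = 41158 + (-14986 - 1*4329) = 41158 + (-14986 - 4329) = 41158 - 19315 = 21843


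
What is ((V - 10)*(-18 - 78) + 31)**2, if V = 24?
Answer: 1723969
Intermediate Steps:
((V - 10)*(-18 - 78) + 31)**2 = ((24 - 10)*(-18 - 78) + 31)**2 = (14*(-96) + 31)**2 = (-1344 + 31)**2 = (-1313)**2 = 1723969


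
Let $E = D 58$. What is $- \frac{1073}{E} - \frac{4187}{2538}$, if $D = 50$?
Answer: $- \frac{256303}{126900} \approx -2.0197$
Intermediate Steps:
$E = 2900$ ($E = 50 \cdot 58 = 2900$)
$- \frac{1073}{E} - \frac{4187}{2538} = - \frac{1073}{2900} - \frac{4187}{2538} = \left(-1073\right) \frac{1}{2900} - \frac{4187}{2538} = - \frac{37}{100} - \frac{4187}{2538} = - \frac{256303}{126900}$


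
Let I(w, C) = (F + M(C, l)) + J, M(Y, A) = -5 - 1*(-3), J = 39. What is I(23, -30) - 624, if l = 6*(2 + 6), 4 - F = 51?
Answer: -634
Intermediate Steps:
F = -47 (F = 4 - 1*51 = 4 - 51 = -47)
l = 48 (l = 6*8 = 48)
M(Y, A) = -2 (M(Y, A) = -5 + 3 = -2)
I(w, C) = -10 (I(w, C) = (-47 - 2) + 39 = -49 + 39 = -10)
I(23, -30) - 624 = -10 - 624 = -634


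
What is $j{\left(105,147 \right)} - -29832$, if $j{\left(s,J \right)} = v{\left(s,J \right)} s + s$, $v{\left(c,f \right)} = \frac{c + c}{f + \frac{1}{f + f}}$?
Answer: $\frac{1300329903}{43219} \approx 30087.0$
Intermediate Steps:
$v{\left(c,f \right)} = \frac{2 c}{f + \frac{1}{2 f}}$
$j{\left(s,J \right)} = s + \frac{4 J s^{2}}{1 + 2 J^{2}}$ ($j{\left(s,J \right)} = \frac{4 s J}{1 + 2 J^{2}} s + s = \frac{4 J s}{1 + 2 J^{2}} s + s = \frac{4 J s^{2}}{1 + 2 J^{2}} + s = s + \frac{4 J s^{2}}{1 + 2 J^{2}}$)
$j{\left(105,147 \right)} - -29832 = \frac{105 \left(1 + 2 \cdot 147^{2} + 4 \cdot 147 \cdot 105\right)}{1 + 2 \cdot 147^{2}} - -29832 = \frac{105 \left(1 + 2 \cdot 21609 + 61740\right)}{1 + 2 \cdot 21609} + 29832 = \frac{105 \left(1 + 43218 + 61740\right)}{1 + 43218} + 29832 = 105 \cdot \frac{1}{43219} \cdot 104959 + 29832 = \frac{11020695}{43219} + 29832 = \frac{1300329903}{43219}$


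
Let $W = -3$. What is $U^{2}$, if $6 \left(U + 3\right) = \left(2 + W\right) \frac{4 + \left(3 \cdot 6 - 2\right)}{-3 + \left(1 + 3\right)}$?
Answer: $\frac{361}{9} \approx 40.111$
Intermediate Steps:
$U = - \frac{19}{3}$ ($U = -3 + \frac{\left(2 - 3\right) \frac{4 + \left(3 \cdot 6 - 2\right)}{-3 + \left(1 + 3\right)}}{6} = -3 + \frac{\left(-1\right) \frac{4 + \left(18 - 2\right)}{-3 + 4}}{6} = -3 + \frac{\left(-1\right) \frac{4 + 16}{1}}{6} = -3 + \frac{\left(-1\right) 20 \cdot 1}{6} = -3 + \frac{\left(-1\right) 20}{6} = -3 + \frac{1}{6} \left(-20\right) = -3 - \frac{10}{3} = - \frac{19}{3} \approx -6.3333$)
$U^{2} = \left(- \frac{19}{3}\right)^{2} = \frac{361}{9}$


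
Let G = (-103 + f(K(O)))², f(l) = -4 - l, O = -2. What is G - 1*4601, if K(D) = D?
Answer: 6424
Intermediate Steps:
G = 11025 (G = (-103 + (-4 - 1*(-2)))² = (-103 + (-4 + 2))² = (-103 - 2)² = (-105)² = 11025)
G - 1*4601 = 11025 - 1*4601 = 11025 - 4601 = 6424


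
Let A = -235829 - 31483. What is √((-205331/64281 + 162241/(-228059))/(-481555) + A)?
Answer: I*√10875114535831594955570676862697718/201700833174867 ≈ 517.02*I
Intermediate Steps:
A = -267312
√((-205331/64281 + 162241/(-228059))/(-481555) + A) = √((-205331/64281 + 162241/(-228059))/(-481555) - 267312) = √((-205331*1/64281 + 162241*(-1/228059))*(-1/481555) - 267312) = √((-29333/9183 - 162241/228059)*(-1/481555) - 267312) = √(-8179513750/2094265797*(-1/481555) - 267312) = √(1635902750/201700833174867 - 267312) = √(-53917053116004144754/201700833174867) = I*√10875114535831594955570676862697718/201700833174867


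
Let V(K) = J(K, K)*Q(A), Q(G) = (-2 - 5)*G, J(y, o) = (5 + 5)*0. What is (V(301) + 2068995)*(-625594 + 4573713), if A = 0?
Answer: 8168638470405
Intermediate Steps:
J(y, o) = 0 (J(y, o) = 10*0 = 0)
Q(G) = -7*G
V(K) = 0 (V(K) = 0*(-7*0) = 0*0 = 0)
(V(301) + 2068995)*(-625594 + 4573713) = (0 + 2068995)*(-625594 + 4573713) = 2068995*3948119 = 8168638470405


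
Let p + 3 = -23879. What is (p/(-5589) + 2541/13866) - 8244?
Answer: -212846842865/25832358 ≈ -8239.5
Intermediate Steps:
p = -23882 (p = -3 - 23879 = -23882)
(p/(-5589) + 2541/13866) - 8244 = (-23882/(-5589) + 2541/13866) - 8244 = (-23882*(-1/5589) + 2541*(1/13866)) - 8244 = (23882/5589 + 847/4622) - 8244 = 115116487/25832358 - 8244 = -212846842865/25832358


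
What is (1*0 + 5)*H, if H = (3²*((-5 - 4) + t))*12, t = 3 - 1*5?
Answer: -5940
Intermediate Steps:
t = -2 (t = 3 - 5 = -2)
H = -1188 (H = (3²*((-5 - 4) - 2))*12 = (9*(-9 - 2))*12 = (9*(-11))*12 = -99*12 = -1188)
(1*0 + 5)*H = (1*0 + 5)*(-1188) = (0 + 5)*(-1188) = 5*(-1188) = -5940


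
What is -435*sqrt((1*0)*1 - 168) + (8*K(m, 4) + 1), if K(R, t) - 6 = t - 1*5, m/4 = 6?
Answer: 41 - 870*I*sqrt(42) ≈ 41.0 - 5638.2*I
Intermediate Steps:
m = 24 (m = 4*6 = 24)
K(R, t) = 1 + t (K(R, t) = 6 + (t - 1*5) = 6 + (t - 5) = 6 + (-5 + t) = 1 + t)
-435*sqrt((1*0)*1 - 168) + (8*K(m, 4) + 1) = -435*sqrt((1*0)*1 - 168) + (8*(1 + 4) + 1) = -435*sqrt(0*1 - 168) + (8*5 + 1) = -435*sqrt(0 - 168) + (40 + 1) = -870*I*sqrt(42) + 41 = 41 - 870*I*sqrt(42)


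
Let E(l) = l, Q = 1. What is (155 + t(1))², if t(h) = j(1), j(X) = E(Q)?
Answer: 24336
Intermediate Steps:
j(X) = 1
t(h) = 1
(155 + t(1))² = (155 + 1)² = 156² = 24336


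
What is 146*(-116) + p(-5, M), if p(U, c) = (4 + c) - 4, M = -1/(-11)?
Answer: -186295/11 ≈ -16936.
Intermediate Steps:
M = 1/11 (M = -1*(-1/11) = 1/11 ≈ 0.090909)
p(U, c) = c
146*(-116) + p(-5, M) = 146*(-116) + 1/11 = -16936 + 1/11 = -186295/11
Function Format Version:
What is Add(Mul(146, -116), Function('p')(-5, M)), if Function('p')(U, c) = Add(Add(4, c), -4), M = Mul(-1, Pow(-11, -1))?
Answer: Rational(-186295, 11) ≈ -16936.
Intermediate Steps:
M = Rational(1, 11) (M = Mul(-1, Rational(-1, 11)) = Rational(1, 11) ≈ 0.090909)
Function('p')(U, c) = c
Add(Mul(146, -116), Function('p')(-5, M)) = Add(Mul(146, -116), Rational(1, 11)) = Add(-16936, Rational(1, 11)) = Rational(-186295, 11)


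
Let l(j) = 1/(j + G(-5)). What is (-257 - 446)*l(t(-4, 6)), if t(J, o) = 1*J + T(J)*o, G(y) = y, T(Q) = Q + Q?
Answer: 37/3 ≈ 12.333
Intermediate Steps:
T(Q) = 2*Q
t(J, o) = J + 2*J*o (t(J, o) = 1*J + (2*J)*o = J + 2*J*o)
l(j) = 1/(-5 + j) (l(j) = 1/(j - 5) = 1/(-5 + j))
(-257 - 446)*l(t(-4, 6)) = (-257 - 446)/(-5 - 4*(1 + 2*6)) = -703/(-5 - 4*(1 + 12)) = -703/(-5 - 4*13) = -703/(-5 - 52) = -703/(-57) = -703*(-1/57) = 37/3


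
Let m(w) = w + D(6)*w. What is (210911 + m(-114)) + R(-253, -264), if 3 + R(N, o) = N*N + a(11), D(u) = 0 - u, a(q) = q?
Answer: 275498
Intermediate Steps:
D(u) = -u
m(w) = -5*w (m(w) = w + (-1*6)*w = w - 6*w = -5*w)
R(N, o) = 8 + N² (R(N, o) = -3 + (N*N + 11) = -3 + (N² + 11) = -3 + (11 + N²) = 8 + N²)
(210911 + m(-114)) + R(-253, -264) = (210911 - 5*(-114)) + (8 + (-253)²) = (210911 + 570) + (8 + 64009) = 211481 + 64017 = 275498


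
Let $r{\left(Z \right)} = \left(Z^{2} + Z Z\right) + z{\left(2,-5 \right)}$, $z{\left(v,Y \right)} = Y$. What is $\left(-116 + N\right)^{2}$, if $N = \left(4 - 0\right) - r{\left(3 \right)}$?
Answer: $15625$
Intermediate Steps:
$r{\left(Z \right)} = -5 + 2 Z^{2}$ ($r{\left(Z \right)} = \left(Z^{2} + Z Z\right) - 5 = \left(Z^{2} + Z^{2}\right) - 5 = 2 Z^{2} - 5 = -5 + 2 Z^{2}$)
$N = -9$ ($N = \left(4 - 0\right) - \left(-5 + 2 \cdot 3^{2}\right) = \left(4 + 0\right) - \left(-5 + 2 \cdot 9\right) = 4 - \left(-5 + 18\right) = 4 - 13 = -9$)
$\left(-116 + N\right)^{2} = \left(-116 - 9\right)^{2} = \left(-125\right)^{2} = 15625$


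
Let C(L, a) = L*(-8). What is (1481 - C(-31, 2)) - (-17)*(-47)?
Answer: 434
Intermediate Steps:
C(L, a) = -8*L
(1481 - C(-31, 2)) - (-17)*(-47) = (1481 - (-8)*(-31)) - (-17)*(-47) = (1481 - 1*248) - 1*799 = (1481 - 248) - 799 = 1233 - 799 = 434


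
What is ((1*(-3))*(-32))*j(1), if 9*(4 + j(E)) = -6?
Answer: -448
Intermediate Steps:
j(E) = -14/3 (j(E) = -4 + (⅑)*(-6) = -4 - ⅔ = -14/3)
((1*(-3))*(-32))*j(1) = ((1*(-3))*(-32))*(-14/3) = -3*(-32)*(-14/3) = 96*(-14/3) = -448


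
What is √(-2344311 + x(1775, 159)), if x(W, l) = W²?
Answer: √806314 ≈ 897.95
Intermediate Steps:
√(-2344311 + x(1775, 159)) = √(-2344311 + 1775²) = √(-2344311 + 3150625) = √806314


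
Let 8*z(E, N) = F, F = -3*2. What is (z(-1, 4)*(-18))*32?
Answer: 432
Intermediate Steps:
F = -6
z(E, N) = -3/4 (z(E, N) = (1/8)*(-6) = -3/4)
(z(-1, 4)*(-18))*32 = -3/4*(-18)*32 = (27/2)*32 = 432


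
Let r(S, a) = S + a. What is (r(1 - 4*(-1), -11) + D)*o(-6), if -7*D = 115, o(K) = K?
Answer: 942/7 ≈ 134.57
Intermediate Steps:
D = -115/7 (D = -⅐*115 = -115/7 ≈ -16.429)
(r(1 - 4*(-1), -11) + D)*o(-6) = (((1 - 4*(-1)) - 11) - 115/7)*(-6) = (((1 + 4) - 11) - 115/7)*(-6) = ((5 - 11) - 115/7)*(-6) = (-6 - 115/7)*(-6) = -157/7*(-6) = 942/7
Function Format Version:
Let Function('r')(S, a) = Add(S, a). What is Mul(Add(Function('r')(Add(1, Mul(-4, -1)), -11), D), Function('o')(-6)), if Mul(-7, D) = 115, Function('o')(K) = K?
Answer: Rational(942, 7) ≈ 134.57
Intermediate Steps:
D = Rational(-115, 7) (D = Mul(Rational(-1, 7), 115) = Rational(-115, 7) ≈ -16.429)
Mul(Add(Function('r')(Add(1, Mul(-4, -1)), -11), D), Function('o')(-6)) = Mul(Add(Add(Add(1, Mul(-4, -1)), -11), Rational(-115, 7)), -6) = Mul(Add(Add(Add(1, 4), -11), Rational(-115, 7)), -6) = Mul(Add(Add(5, -11), Rational(-115, 7)), -6) = Mul(Add(-6, Rational(-115, 7)), -6) = Mul(Rational(-157, 7), -6) = Rational(942, 7)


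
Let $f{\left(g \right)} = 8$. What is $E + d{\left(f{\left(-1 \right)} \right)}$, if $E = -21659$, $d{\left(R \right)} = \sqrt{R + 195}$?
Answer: $-21659 + \sqrt{203} \approx -21645.0$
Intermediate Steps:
$d{\left(R \right)} = \sqrt{195 + R}$
$E + d{\left(f{\left(-1 \right)} \right)} = -21659 + \sqrt{195 + 8} = -21659 + \sqrt{203}$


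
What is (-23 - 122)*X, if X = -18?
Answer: 2610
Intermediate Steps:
(-23 - 122)*X = (-23 - 122)*(-18) = -145*(-18) = 2610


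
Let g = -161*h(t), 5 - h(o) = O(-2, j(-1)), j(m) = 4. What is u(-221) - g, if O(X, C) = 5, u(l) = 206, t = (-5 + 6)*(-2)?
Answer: 206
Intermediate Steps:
t = -2 (t = 1*(-2) = -2)
h(o) = 0 (h(o) = 5 - 1*5 = 5 - 5 = 0)
g = 0 (g = -161*0 = 0)
u(-221) - g = 206 - 1*0 = 206 + 0 = 206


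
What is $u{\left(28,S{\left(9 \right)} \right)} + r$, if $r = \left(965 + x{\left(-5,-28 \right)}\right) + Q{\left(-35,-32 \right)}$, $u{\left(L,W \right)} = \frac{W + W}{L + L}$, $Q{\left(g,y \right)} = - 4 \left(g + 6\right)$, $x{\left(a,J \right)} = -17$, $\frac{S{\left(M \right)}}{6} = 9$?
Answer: $\frac{14923}{14} \approx 1065.9$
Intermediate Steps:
$S{\left(M \right)} = 54$ ($S{\left(M \right)} = 6 \cdot 9 = 54$)
$Q{\left(g,y \right)} = -24 - 4 g$ ($Q{\left(g,y \right)} = - 4 \left(6 + g\right) = -24 - 4 g$)
$u{\left(L,W \right)} = \frac{W}{L}$ ($u{\left(L,W \right)} = \frac{2 W}{2 L} = 2 W \frac{1}{2 L} = \frac{W}{L}$)
$r = 1064$ ($r = \left(965 - 17\right) - -116 = 948 + \left(-24 + 140\right) = 948 + 116 = 1064$)
$u{\left(28,S{\left(9 \right)} \right)} + r = \frac{54}{28} + 1064 = 54 \cdot \frac{1}{28} + 1064 = \frac{27}{14} + 1064 = \frac{14923}{14}$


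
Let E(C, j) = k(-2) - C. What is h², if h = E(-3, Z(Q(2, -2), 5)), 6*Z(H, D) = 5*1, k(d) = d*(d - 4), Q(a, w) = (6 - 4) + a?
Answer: 225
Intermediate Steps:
Q(a, w) = 2 + a
k(d) = d*(-4 + d)
Z(H, D) = ⅚ (Z(H, D) = (5*1)/6 = (⅙)*5 = ⅚)
E(C, j) = 12 - C (E(C, j) = -2*(-4 - 2) - C = -2*(-6) - C = 12 - C)
h = 15 (h = 12 - 1*(-3) = 12 + 3 = 15)
h² = 15² = 225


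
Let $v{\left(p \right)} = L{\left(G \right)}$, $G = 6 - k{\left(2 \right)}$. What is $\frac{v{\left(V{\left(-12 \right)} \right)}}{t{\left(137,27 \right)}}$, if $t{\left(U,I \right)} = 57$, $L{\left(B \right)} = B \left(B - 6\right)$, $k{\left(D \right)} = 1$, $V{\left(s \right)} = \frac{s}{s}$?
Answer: $- \frac{5}{57} \approx -0.087719$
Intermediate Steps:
$V{\left(s \right)} = 1$
$G = 5$ ($G = 6 - 1 = 5$)
$L{\left(B \right)} = B \left(-6 + B\right)$
$v{\left(p \right)} = -5$ ($v{\left(p \right)} = 5 \left(-6 + 5\right) = 5 \left(-1\right) = -5$)
$\frac{v{\left(V{\left(-12 \right)} \right)}}{t{\left(137,27 \right)}} = - \frac{5}{57}$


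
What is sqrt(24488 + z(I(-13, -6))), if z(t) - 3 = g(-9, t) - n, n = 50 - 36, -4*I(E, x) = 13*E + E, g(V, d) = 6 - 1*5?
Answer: sqrt(24478) ≈ 156.45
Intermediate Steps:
g(V, d) = 1 (g(V, d) = 6 - 5 = 1)
I(E, x) = -7*E/2 (I(E, x) = -(13*E + E)/4 = -7*E/2)
n = 14
z(t) = -10 (z(t) = 3 + (1 - 1*14) = 3 + (1 - 14) = 3 - 13 = -10)
sqrt(24488 + z(I(-13, -6))) = sqrt(24488 - 10) = sqrt(24478)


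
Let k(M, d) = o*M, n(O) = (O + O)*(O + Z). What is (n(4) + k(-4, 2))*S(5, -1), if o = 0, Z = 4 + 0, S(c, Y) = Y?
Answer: -64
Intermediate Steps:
Z = 4
n(O) = 2*O*(4 + O) (n(O) = (O + O)*(O + 4) = (2*O)*(4 + O) = 2*O*(4 + O))
k(M, d) = 0 (k(M, d) = 0*M = 0)
(n(4) + k(-4, 2))*S(5, -1) = (2*4*(4 + 4) + 0)*(-1) = (2*4*8 + 0)*(-1) = (64 + 0)*(-1) = 64*(-1) = -64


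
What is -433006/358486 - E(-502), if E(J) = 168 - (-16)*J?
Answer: 1409350449/179243 ≈ 7862.8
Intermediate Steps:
E(J) = 168 + 16*J
-433006/358486 - E(-502) = -433006/358486 - (168 + 16*(-502)) = -433006*1/358486 - (168 - 8032) = -216503/179243 - 1*(-7864) = -216503/179243 + 7864 = 1409350449/179243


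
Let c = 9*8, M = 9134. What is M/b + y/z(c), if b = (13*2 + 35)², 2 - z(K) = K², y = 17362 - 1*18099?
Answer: 50074765/19282222 ≈ 2.5969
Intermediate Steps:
y = -737 (y = 17362 - 18099 = -737)
c = 72
z(K) = 2 - K²
b = 3721 (b = (26 + 35)² = 61² = 3721)
M/b + y/z(c) = 9134/3721 - 737/(2 - 1*72²) = 9134*(1/3721) - 737/(2 - 1*5184) = 9134/3721 - 737/(2 - 5184) = 9134/3721 - 737/(-5182) = 9134/3721 - 737*(-1/5182) = 9134/3721 + 737/5182 = 50074765/19282222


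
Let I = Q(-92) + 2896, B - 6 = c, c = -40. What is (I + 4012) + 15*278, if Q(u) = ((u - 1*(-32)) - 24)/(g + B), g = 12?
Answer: 121900/11 ≈ 11082.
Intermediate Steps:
B = -34 (B = 6 - 40 = -34)
Q(u) = -4/11 - u/22 (Q(u) = ((u - 1*(-32)) - 24)/(12 - 34) = ((u + 32) - 24)/(-22) = ((32 + u) - 24)*(-1/22) = (8 + u)*(-1/22) = -4/11 - u/22)
I = 31898/11 (I = (-4/11 - 1/22*(-92)) + 2896 = (-4/11 + 46/11) + 2896 = 42/11 + 2896 = 31898/11 ≈ 2899.8)
(I + 4012) + 15*278 = (31898/11 + 4012) + 15*278 = 76030/11 + 4170 = 121900/11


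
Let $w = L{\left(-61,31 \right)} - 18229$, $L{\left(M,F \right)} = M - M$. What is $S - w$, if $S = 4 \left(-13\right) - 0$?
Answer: $18177$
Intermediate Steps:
$L{\left(M,F \right)} = 0$
$S = -52$ ($S = -52 + 0 = -52$)
$w = -18229$ ($w = 0 - 18229 = -18229$)
$S - w = -52 - -18229 = -52 + 18229 = 18177$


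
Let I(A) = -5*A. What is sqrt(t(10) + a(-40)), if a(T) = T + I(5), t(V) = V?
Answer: I*sqrt(55) ≈ 7.4162*I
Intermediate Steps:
a(T) = -25 + T (a(T) = T - 5*5 = T - 25 = -25 + T)
sqrt(t(10) + a(-40)) = sqrt(10 + (-25 - 40)) = sqrt(10 - 65) = sqrt(-55) = I*sqrt(55)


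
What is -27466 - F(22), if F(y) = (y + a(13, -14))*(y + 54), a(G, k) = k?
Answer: -28074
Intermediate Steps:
F(y) = (-14 + y)*(54 + y) (F(y) = (y - 14)*(y + 54) = (-14 + y)*(54 + y))
-27466 - F(22) = -27466 - (-756 + 22² + 40*22) = -27466 - (-756 + 484 + 880) = -27466 - 1*608 = -27466 - 608 = -28074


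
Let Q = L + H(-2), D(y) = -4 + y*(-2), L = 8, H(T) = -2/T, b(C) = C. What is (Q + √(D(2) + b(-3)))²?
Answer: (9 + I*√11)² ≈ 70.0 + 59.699*I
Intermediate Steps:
D(y) = -4 - 2*y
Q = 9 (Q = 8 - 2/(-2) = 8 - 2*(-½) = 8 + 1 = 9)
(Q + √(D(2) + b(-3)))² = (9 + √((-4 - 2*2) - 3))² = (9 + √((-4 - 4) - 3))² = (9 + √(-8 - 3))² = (9 + √(-11))² = (9 + I*√11)²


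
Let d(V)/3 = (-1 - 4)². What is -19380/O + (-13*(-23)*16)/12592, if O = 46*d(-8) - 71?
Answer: -14241739/2659273 ≈ -5.3555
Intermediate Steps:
d(V) = 75 (d(V) = 3*(-1 - 4)² = 3*(-5)² = 3*25 = 75)
O = 3379 (O = 46*75 - 71 = 3450 - 71 = 3379)
-19380/O + (-13*(-23)*16)/12592 = -19380/3379 + (-13*(-23)*16)/12592 = -19380*1/3379 + (299*16)*(1/12592) = -19380/3379 + 4784*(1/12592) = -19380/3379 + 299/787 = -14241739/2659273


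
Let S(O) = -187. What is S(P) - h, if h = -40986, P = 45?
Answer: 40799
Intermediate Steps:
S(P) - h = -187 - 1*(-40986) = -187 + 40986 = 40799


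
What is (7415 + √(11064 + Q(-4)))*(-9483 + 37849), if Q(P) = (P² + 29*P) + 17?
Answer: 210333890 + 28366*√10981 ≈ 2.1331e+8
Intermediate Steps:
Q(P) = 17 + P² + 29*P
(7415 + √(11064 + Q(-4)))*(-9483 + 37849) = (7415 + √(11064 + (17 + (-4)² + 29*(-4))))*(-9483 + 37849) = (7415 + √(11064 + (17 + 16 - 116)))*28366 = (7415 + √(11064 - 83))*28366 = (7415 + √10981)*28366 = 210333890 + 28366*√10981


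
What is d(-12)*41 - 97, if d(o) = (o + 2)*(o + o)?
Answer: 9743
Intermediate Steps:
d(o) = 2*o*(2 + o) (d(o) = (2 + o)*(2*o) = 2*o*(2 + o))
d(-12)*41 - 97 = (2*(-12)*(2 - 12))*41 - 97 = (2*(-12)*(-10))*41 - 97 = 240*41 - 97 = 9840 - 97 = 9743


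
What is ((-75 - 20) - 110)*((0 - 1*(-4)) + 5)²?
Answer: -16605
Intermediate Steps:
((-75 - 20) - 110)*((0 - 1*(-4)) + 5)² = (-95 - 110)*((0 + 4) + 5)² = -205*(4 + 5)² = -205*9² = -205*81 = -16605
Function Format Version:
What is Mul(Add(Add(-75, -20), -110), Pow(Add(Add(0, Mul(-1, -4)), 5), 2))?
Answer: -16605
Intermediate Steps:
Mul(Add(Add(-75, -20), -110), Pow(Add(Add(0, Mul(-1, -4)), 5), 2)) = Mul(Add(-95, -110), Pow(Add(Add(0, 4), 5), 2)) = Mul(-205, Pow(Add(4, 5), 2)) = Mul(-205, Pow(9, 2)) = Mul(-205, 81) = -16605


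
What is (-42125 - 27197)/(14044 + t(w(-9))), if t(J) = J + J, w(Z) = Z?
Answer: -34661/7013 ≈ -4.9424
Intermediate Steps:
t(J) = 2*J
(-42125 - 27197)/(14044 + t(w(-9))) = (-42125 - 27197)/(14044 + 2*(-9)) = -69322/(14044 - 18) = -69322/14026 = -69322*1/14026 = -34661/7013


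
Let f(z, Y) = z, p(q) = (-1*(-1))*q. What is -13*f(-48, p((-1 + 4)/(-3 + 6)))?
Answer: 624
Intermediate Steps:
p(q) = q (p(q) = 1*q = q)
-13*f(-48, p((-1 + 4)/(-3 + 6))) = -13*(-48) = 624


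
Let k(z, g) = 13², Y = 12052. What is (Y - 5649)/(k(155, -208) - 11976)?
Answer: -6403/11807 ≈ -0.54230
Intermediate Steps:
k(z, g) = 169
(Y - 5649)/(k(155, -208) - 11976) = (12052 - 5649)/(169 - 11976) = 6403/(-11807) = 6403*(-1/11807) = -6403/11807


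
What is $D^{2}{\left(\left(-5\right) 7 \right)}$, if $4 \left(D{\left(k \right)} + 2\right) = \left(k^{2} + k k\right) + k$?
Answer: $\frac{5793649}{16} \approx 3.621 \cdot 10^{5}$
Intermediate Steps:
$D{\left(k \right)} = -2 + \frac{k^{2}}{2} + \frac{k}{4}$ ($D{\left(k \right)} = -2 + \frac{\left(k^{2} + k k\right) + k}{4} = -2 + \frac{\left(k^{2} + k^{2}\right) + k}{4} = -2 + \frac{2 k^{2} + k}{4} = -2 + \frac{k + 2 k^{2}}{4} = -2 + \left(\frac{k^{2}}{2} + \frac{k}{4}\right) = -2 + \frac{k^{2}}{2} + \frac{k}{4}$)
$D^{2}{\left(\left(-5\right) 7 \right)} = \left(-2 + \frac{\left(\left(-5\right) 7\right)^{2}}{2} + \frac{\left(-5\right) 7}{4}\right)^{2} = \left(-2 + \frac{\left(-35\right)^{2}}{2} + \frac{1}{4} \left(-35\right)\right)^{2} = \left(-2 + \frac{1}{2} \cdot 1225 - \frac{35}{4}\right)^{2} = \left(-2 + \frac{1225}{2} - \frac{35}{4}\right)^{2} = \left(\frac{2407}{4}\right)^{2} = \frac{5793649}{16}$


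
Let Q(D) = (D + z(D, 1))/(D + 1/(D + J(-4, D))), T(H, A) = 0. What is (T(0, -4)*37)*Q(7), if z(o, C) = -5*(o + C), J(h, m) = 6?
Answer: 0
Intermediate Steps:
z(o, C) = -5*C - 5*o (z(o, C) = -5*(C + o) = -5*C - 5*o)
Q(D) = (-5 - 4*D)/(D + 1/(6 + D)) (Q(D) = (D + (-5*1 - 5*D))/(D + 1/(D + 6)) = (D + (-5 - 5*D))/(D + 1/(6 + D)) = (-5 - 4*D)/(D + 1/(6 + D)))
(T(0, -4)*37)*Q(7) = (0*37)*((-30 - 29*7 - 4*7²)/(1 + 7² + 6*7)) = 0*((-30 - 203 - 4*49)/(1 + 49 + 42)) = 0*((-30 - 203 - 196)/92) = 0*((1/92)*(-429)) = 0*(-429/92) = 0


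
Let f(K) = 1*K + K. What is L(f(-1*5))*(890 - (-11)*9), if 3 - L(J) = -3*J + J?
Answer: -16813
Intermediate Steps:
f(K) = 2*K (f(K) = K + K = 2*K)
L(J) = 3 + 2*J (L(J) = 3 - (-3*J + J) = 3 - (-2)*J = 3 + 2*J)
L(f(-1*5))*(890 - (-11)*9) = (3 + 2*(2*(-1*5)))*(890 - (-11)*9) = (3 + 2*(2*(-5)))*(890 - 1*(-99)) = (3 + 2*(-10))*(890 + 99) = (3 - 20)*989 = -17*989 = -16813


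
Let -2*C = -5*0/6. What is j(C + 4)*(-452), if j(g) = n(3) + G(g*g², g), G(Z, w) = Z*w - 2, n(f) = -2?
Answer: -113904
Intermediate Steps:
C = 0 (C = -(-5*0)/(2*6) = -0/6 = -½*0 = 0)
G(Z, w) = -2 + Z*w
j(g) = -4 + g⁴ (j(g) = -2 + (-2 + (g*g²)*g) = -2 + (-2 + g³*g) = -2 + (-2 + g⁴) = -4 + g⁴)
j(C + 4)*(-452) = (-4 + (0 + 4)⁴)*(-452) = (-4 + 4⁴)*(-452) = (-4 + 256)*(-452) = 252*(-452) = -113904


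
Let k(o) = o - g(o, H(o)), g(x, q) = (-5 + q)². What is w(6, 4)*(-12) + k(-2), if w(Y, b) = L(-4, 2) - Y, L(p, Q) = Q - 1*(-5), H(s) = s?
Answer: -63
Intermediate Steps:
L(p, Q) = 5 + Q (L(p, Q) = Q + 5 = 5 + Q)
w(Y, b) = 7 - Y (w(Y, b) = (5 + 2) - Y = 7 - Y)
k(o) = o - (-5 + o)²
w(6, 4)*(-12) + k(-2) = (7 - 1*6)*(-12) + (-2 - (-5 - 2)²) = (7 - 6)*(-12) + (-2 - 1*(-7)²) = 1*(-12) + (-2 - 1*49) = -12 + (-2 - 49) = -12 - 51 = -63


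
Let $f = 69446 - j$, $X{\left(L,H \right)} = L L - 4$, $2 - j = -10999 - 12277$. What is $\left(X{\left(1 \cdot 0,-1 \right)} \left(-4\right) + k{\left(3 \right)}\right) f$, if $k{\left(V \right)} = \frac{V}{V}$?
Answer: $784856$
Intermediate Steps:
$j = 23278$ ($j = 2 - \left(-10999 - 12277\right) = 2 - -23276 = 2 + 23276 = 23278$)
$X{\left(L,H \right)} = -4 + L^{2}$ ($X{\left(L,H \right)} = L^{2} - 4 = -4 + L^{2}$)
$f = 46168$ ($f = 69446 - 23278 = 46168$)
$k{\left(V \right)} = 1$
$\left(X{\left(1 \cdot 0,-1 \right)} \left(-4\right) + k{\left(3 \right)}\right) f = \left(\left(-4 + \left(1 \cdot 0\right)^{2}\right) \left(-4\right) + 1\right) 46168 = \left(\left(-4 + 0^{2}\right) \left(-4\right) + 1\right) 46168 = \left(\left(-4 + 0\right) \left(-4\right) + 1\right) 46168 = \left(\left(-4\right) \left(-4\right) + 1\right) 46168 = \left(16 + 1\right) 46168 = 17 \cdot 46168 = 784856$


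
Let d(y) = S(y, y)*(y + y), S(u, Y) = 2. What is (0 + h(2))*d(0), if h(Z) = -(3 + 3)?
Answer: 0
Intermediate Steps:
h(Z) = -6 (h(Z) = -1*6 = -6)
d(y) = 4*y (d(y) = 2*(y + y) = 2*(2*y) = 4*y)
(0 + h(2))*d(0) = (0 - 6)*(4*0) = -6*0 = 0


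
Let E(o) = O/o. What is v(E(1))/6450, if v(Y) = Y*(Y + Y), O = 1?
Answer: 1/3225 ≈ 0.00031008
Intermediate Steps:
E(o) = 1/o
v(Y) = 2*Y**2 (v(Y) = Y*(2*Y) = 2*Y**2)
v(E(1))/6450 = (2*(1/1)**2)/6450 = (2*1**2)*(1/6450) = (2*1)*(1/6450) = 2*(1/6450) = 1/3225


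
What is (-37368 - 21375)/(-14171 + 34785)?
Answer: -58743/20614 ≈ -2.8497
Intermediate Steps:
(-37368 - 21375)/(-14171 + 34785) = -58743/20614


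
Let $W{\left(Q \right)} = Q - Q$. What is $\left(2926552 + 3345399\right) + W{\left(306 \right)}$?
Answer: $6271951$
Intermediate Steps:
$W{\left(Q \right)} = 0$
$\left(2926552 + 3345399\right) + W{\left(306 \right)} = \left(2926552 + 3345399\right) + 0 = 6271951 + 0 = 6271951$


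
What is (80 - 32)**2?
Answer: 2304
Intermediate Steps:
(80 - 32)**2 = 48**2 = 2304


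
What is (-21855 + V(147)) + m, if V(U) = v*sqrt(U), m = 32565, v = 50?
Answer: 10710 + 350*sqrt(3) ≈ 11316.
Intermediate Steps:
V(U) = 50*sqrt(U)
(-21855 + V(147)) + m = (-21855 + 50*sqrt(147)) + 32565 = (-21855 + 50*(7*sqrt(3))) + 32565 = (-21855 + 350*sqrt(3)) + 32565 = 10710 + 350*sqrt(3)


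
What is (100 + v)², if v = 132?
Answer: 53824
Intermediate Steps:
(100 + v)² = (100 + 132)² = 232² = 53824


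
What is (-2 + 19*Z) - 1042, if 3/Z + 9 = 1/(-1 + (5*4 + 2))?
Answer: -197469/188 ≈ -1050.4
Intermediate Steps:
Z = -63/188 (Z = 3/(-9 + 1/(-1 + (5*4 + 2))) = 3/(-9 + 1/(-1 + (20 + 2))) = 3/(-9 + 1/(-1 + 22)) = 3/(-9 + 1/21) = 3/(-188/21) = 3*(-21/188) = -63/188 ≈ -0.33511)
(-2 + 19*Z) - 1042 = (-2 + 19*(-63/188)) - 1042 = (-2 - 1197/188) - 1042 = -1573/188 - 1042 = -197469/188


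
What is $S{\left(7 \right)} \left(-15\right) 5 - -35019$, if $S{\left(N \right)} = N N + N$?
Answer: $30819$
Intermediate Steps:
$S{\left(N \right)} = N + N^{2}$ ($S{\left(N \right)} = N^{2} + N = N + N^{2}$)
$S{\left(7 \right)} \left(-15\right) 5 - -35019 = 7 \left(1 + 7\right) \left(-15\right) 5 - -35019 = 7 \cdot 8 \left(-15\right) 5 + 35019 = 56 \left(-15\right) 5 + 35019 = \left(-840\right) 5 + 35019 = -4200 + 35019 = 30819$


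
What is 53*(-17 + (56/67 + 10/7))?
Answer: -366283/469 ≈ -780.99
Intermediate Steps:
53*(-17 + (56/67 + 10/7)) = 53*(-17 + 1062/469) = 53*(-6911/469) = -366283/469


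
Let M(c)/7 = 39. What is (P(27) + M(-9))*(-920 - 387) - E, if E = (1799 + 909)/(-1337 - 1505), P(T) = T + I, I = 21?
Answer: -596174933/1421 ≈ -4.1955e+5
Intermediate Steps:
M(c) = 273 (M(c) = 7*39 = 273)
P(T) = 21 + T (P(T) = T + 21 = 21 + T)
E = -1354/1421 (E = 2708/(-2842) = 2708*(-1/2842) = -1354/1421 ≈ -0.95285)
(P(27) + M(-9))*(-920 - 387) - E = ((21 + 27) + 273)*(-920 - 387) - 1*(-1354/1421) = (48 + 273)*(-1307) + 1354/1421 = 321*(-1307) + 1354/1421 = -419547 + 1354/1421 = -596174933/1421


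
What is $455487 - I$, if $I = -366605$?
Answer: $822092$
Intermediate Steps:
$455487 - I = 455487 - -366605 = 455487 + 366605 = 822092$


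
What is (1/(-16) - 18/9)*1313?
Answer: -43329/16 ≈ -2708.1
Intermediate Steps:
(1/(-16) - 18/9)*1313 = (1*(-1/16) - 18*⅑)*1313 = (-1/16 - 2)*1313 = -33/16*1313 = -43329/16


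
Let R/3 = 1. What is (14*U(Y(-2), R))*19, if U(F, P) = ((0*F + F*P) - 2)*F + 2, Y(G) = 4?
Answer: 11172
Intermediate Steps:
R = 3 (R = 3*1 = 3)
U(F, P) = 2 + F*(-2 + F*P) (U(F, P) = ((0 + F*P) - 2)*F + 2 = (F*P - 2)*F + 2 = (-2 + F*P)*F + 2 = F*(-2 + F*P) + 2 = 2 + F*(-2 + F*P))
(14*U(Y(-2), R))*19 = (14*(2 - 2*4 + 3*4**2))*19 = (14*(2 - 8 + 3*16))*19 = (14*(2 - 8 + 48))*19 = (14*42)*19 = 588*19 = 11172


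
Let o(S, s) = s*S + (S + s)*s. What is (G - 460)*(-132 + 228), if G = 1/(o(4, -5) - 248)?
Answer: -11614176/263 ≈ -44160.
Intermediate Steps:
o(S, s) = S*s + s*(S + s)
G = -1/263 (G = 1/(-5*(-5 + 2*4) - 248) = 1/(-5*(-5 + 8) - 248) = 1/(-5*3 - 248) = 1/(-15 - 248) = 1/(-263) = -1/263 ≈ -0.0038023)
(G - 460)*(-132 + 228) = (-1/263 - 460)*(-132 + 228) = -120981/263*96 = -11614176/263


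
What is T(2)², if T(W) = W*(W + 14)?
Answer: 1024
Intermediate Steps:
T(W) = W*(14 + W)
T(2)² = (2*(14 + 2))² = (2*16)² = 32² = 1024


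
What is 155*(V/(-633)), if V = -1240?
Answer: 192200/633 ≈ 303.63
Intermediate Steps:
155*(V/(-633)) = 155*(-1240/(-633)) = 155*(-1240*(-1/633)) = 155*(1240/633) = 192200/633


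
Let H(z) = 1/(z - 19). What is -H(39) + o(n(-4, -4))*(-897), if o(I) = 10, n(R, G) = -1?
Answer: -179401/20 ≈ -8970.0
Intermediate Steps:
H(z) = 1/(-19 + z)
-H(39) + o(n(-4, -4))*(-897) = -1/(-19 + 39) + 10*(-897) = -1/20 - 8970 = -179401/20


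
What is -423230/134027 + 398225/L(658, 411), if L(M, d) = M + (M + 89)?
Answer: 10555652785/37661587 ≈ 280.28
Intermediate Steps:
L(M, d) = 89 + 2*M (L(M, d) = M + (89 + M) = 89 + 2*M)
-423230/134027 + 398225/L(658, 411) = -423230/134027 + 398225/(89 + 2*658) = -423230*1/134027 + 398225/(89 + 1316) = -423230/134027 + 398225/1405 = -423230/134027 + 398225*(1/1405) = -423230/134027 + 79645/281 = 10555652785/37661587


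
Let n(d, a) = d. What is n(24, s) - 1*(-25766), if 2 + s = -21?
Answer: 25790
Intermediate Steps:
s = -23 (s = -2 - 21 = -23)
n(24, s) - 1*(-25766) = 24 - 1*(-25766) = 24 + 25766 = 25790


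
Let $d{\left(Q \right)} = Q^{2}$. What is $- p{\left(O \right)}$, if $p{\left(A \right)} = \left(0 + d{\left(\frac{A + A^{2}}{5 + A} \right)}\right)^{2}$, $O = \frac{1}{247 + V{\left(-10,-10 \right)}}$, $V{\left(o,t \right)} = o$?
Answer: $- \frac{200533921}{390132524041897927761} \approx -5.1402 \cdot 10^{-13}$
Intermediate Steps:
$O = \frac{1}{237}$ ($O = \frac{1}{247 - 10} = \frac{1}{237} \approx 0.0042194$)
$p{\left(A \right)} = \frac{\left(A + A^{2}\right)^{4}}{\left(5 + A\right)^{4}}$ ($p{\left(A \right)} = \left(0 + \left(\frac{A + A^{2}}{5 + A}\right)^{2}\right)^{2} = \left(0 + \frac{\left(A + A^{2}\right)^{2}}{\left(5 + A\right)^{2}}\right)^{2} = \left(\frac{\left(A + A^{2}\right)^{2}}{\left(5 + A\right)^{2}}\right)^{2} = \frac{\left(A + A^{2}\right)^{4}}{\left(5 + A\right)^{4}}$)
$- p{\left(O \right)} = - \frac{\left(1 + \frac{1}{237}\right)^{4}}{3154956561 \left(5 + \frac{1}{237}\right)^{4}} = - \frac{\left(\frac{238}{237}\right)^{4}}{3154956561 \cdot \frac{1978512307216}{3154956561}} = - \frac{3208542736 \cdot 3154956561}{3154956561 \cdot 3154956561 \cdot 1978512307216} = \left(-1\right) \frac{200533921}{390132524041897927761} = - \frac{200533921}{390132524041897927761}$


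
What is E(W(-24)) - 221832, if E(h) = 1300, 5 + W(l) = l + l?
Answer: -220532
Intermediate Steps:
W(l) = -5 + 2*l (W(l) = -5 + (l + l) = -5 + 2*l)
E(W(-24)) - 221832 = 1300 - 221832 = -220532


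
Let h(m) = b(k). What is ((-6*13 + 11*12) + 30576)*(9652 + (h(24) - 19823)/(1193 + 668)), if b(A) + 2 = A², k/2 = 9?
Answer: 549590138730/1861 ≈ 2.9532e+8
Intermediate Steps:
k = 18 (k = 2*9 = 18)
b(A) = -2 + A²
h(m) = 322 (h(m) = -2 + 18² = -2 + 324 = 322)
((-6*13 + 11*12) + 30576)*(9652 + (h(24) - 19823)/(1193 + 668)) = ((-6*13 + 11*12) + 30576)*(9652 + (322 - 19823)/(1193 + 668)) = ((-78 + 132) + 30576)*(9652 - 19501/1861) = (54 + 30576)*(9652 - 19501*1/1861) = 30630*(9652 - 19501/1861) = 30630*(17942871/1861) = 549590138730/1861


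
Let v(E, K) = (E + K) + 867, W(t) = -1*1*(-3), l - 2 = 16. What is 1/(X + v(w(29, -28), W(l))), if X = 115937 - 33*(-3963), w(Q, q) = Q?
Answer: 1/247615 ≈ 4.0385e-6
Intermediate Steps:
l = 18 (l = 2 + 16 = 18)
W(t) = 3 (W(t) = -1*(-3) = 3)
v(E, K) = 867 + E + K
X = 246716 (X = 115937 - 1*(-130779) = 115937 + 130779 = 246716)
1/(X + v(w(29, -28), W(l))) = 1/(246716 + (867 + 29 + 3)) = 1/(246716 + 899) = 1/247615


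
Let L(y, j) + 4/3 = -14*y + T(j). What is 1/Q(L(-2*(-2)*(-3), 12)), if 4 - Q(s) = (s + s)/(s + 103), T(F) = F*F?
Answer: 1241/3100 ≈ 0.40032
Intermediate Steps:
T(F) = F**2
L(y, j) = -4/3 + j**2 - 14*y (L(y, j) = -4/3 + (-14*y + j**2) = -4/3 + (j**2 - 14*y) = -4/3 + j**2 - 14*y)
Q(s) = 4 - 2*s/(103 + s) (Q(s) = 4 - (s + s)/(s + 103) = 4 - 2*s/(103 + s))
1/Q(L(-2*(-2)*(-3), 12)) = 1/(2*(206 + (-4/3 + 12**2 - 14*(-2*(-2))*(-3)))/(103 + (-4/3 + 12**2 - 14*(-2*(-2))*(-3)))) = 1/(2*(206 + (-4/3 + 144 - 56*(-3)))/(103 + (-4/3 + 144 - 56*(-3)))) = 1/(2*(206 + (-4/3 + 144 - 14*(-12)))/(103 + (-4/3 + 144 - 14*(-12)))) = 1/(2*(206 + (-4/3 + 144 + 168))/(103 + (-4/3 + 144 + 168))) = 1/(2*(206 + 932/3)/(103 + 932/3)) = 1/(2*(1550/3)/(1241/3)) = 1/(2*(3/1241)*(1550/3)) = 1/(3100/1241) = 1241/3100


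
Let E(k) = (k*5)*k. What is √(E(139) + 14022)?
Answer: √110627 ≈ 332.61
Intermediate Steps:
E(k) = 5*k² (E(k) = (5*k)*k = 5*k²)
√(E(139) + 14022) = √(5*139² + 14022) = √(5*19321 + 14022) = √(96605 + 14022) = √110627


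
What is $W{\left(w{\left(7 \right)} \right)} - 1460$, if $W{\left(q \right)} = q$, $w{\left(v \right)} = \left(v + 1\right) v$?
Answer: $-1404$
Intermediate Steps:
$w{\left(v \right)} = v \left(1 + v\right)$ ($w{\left(v \right)} = \left(1 + v\right) v = v \left(1 + v\right)$)
$W{\left(w{\left(7 \right)} \right)} - 1460 = 7 \left(1 + 7\right) - 1460 = 7 \cdot 8 - 1460 = 56 - 1460 = -1404$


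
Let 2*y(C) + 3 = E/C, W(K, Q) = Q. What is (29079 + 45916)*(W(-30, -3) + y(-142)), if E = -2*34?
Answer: -45371975/142 ≈ -3.1952e+5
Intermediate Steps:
E = -68
y(C) = -3/2 - 34/C (y(C) = -3/2 + (-68/C)/2 = -3/2 - 34/C)
(29079 + 45916)*(W(-30, -3) + y(-142)) = (29079 + 45916)*(-3 + (-3/2 - 34/(-142))) = 74995*(-3 + (-3/2 - 34*(-1/142))) = 74995*(-3 + (-3/2 + 17/71)) = 74995*(-3 - 179/142) = 74995*(-605/142) = -45371975/142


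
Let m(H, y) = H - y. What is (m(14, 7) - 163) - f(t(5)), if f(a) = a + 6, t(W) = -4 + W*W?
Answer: -183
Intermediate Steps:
t(W) = -4 + W²
f(a) = 6 + a
(m(14, 7) - 163) - f(t(5)) = ((14 - 1*7) - 163) - (6 + (-4 + 5²)) = ((14 - 7) - 163) - (6 + (-4 + 25)) = (7 - 163) - (6 + 21) = -156 - 1*27 = -156 - 27 = -183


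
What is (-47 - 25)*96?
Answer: -6912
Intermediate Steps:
(-47 - 25)*96 = -72*96 = -6912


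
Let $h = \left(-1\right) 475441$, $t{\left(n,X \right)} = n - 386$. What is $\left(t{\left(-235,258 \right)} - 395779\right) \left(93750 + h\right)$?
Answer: $151302312400$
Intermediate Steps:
$t{\left(n,X \right)} = -386 + n$
$h = -475441$
$\left(t{\left(-235,258 \right)} - 395779\right) \left(93750 + h\right) = \left(\left(-386 - 235\right) - 395779\right) \left(93750 - 475441\right) = \left(-621 - 395779\right) \left(-381691\right) = \left(-396400\right) \left(-381691\right) = 151302312400$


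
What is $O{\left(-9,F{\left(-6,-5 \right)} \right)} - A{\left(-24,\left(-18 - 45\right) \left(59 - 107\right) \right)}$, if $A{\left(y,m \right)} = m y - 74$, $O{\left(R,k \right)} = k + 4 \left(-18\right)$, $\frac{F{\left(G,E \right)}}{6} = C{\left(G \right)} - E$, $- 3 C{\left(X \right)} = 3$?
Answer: $72602$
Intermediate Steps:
$C{\left(X \right)} = -1$ ($C{\left(X \right)} = \left(- \frac{1}{3}\right) 3 = -1$)
$F{\left(G,E \right)} = -6 - 6 E$ ($F{\left(G,E \right)} = 6 \left(-1 - E\right) = -6 - 6 E$)
$O{\left(R,k \right)} = -72 + k$ ($O{\left(R,k \right)} = k - 72 = -72 + k$)
$A{\left(y,m \right)} = -74 + m y$
$O{\left(-9,F{\left(-6,-5 \right)} \right)} - A{\left(-24,\left(-18 - 45\right) \left(59 - 107\right) \right)} = \left(-72 - -24\right) - \left(-74 + \left(-18 - 45\right) \left(59 - 107\right) \left(-24\right)\right) = \left(-72 + \left(-6 + 30\right)\right) - \left(-74 + \left(-63\right) \left(-48\right) \left(-24\right)\right) = \left(-72 + 24\right) - \left(-74 + 3024 \left(-24\right)\right) = -48 - \left(-74 - 72576\right) = -48 - -72650 = -48 + 72650 = 72602$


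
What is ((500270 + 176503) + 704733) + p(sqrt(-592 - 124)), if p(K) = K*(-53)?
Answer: 1381506 - 106*I*sqrt(179) ≈ 1.3815e+6 - 1418.2*I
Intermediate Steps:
p(K) = -53*K
((500270 + 176503) + 704733) + p(sqrt(-592 - 124)) = ((500270 + 176503) + 704733) - 53*sqrt(-592 - 124) = (676773 + 704733) - 106*I*sqrt(179) = 1381506 - 106*I*sqrt(179)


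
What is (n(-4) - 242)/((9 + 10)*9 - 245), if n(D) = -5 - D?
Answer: 243/74 ≈ 3.2838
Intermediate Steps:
(n(-4) - 242)/((9 + 10)*9 - 245) = ((-5 - 1*(-4)) - 242)/((9 + 10)*9 - 245) = ((-5 + 4) - 242)/(19*9 - 245) = (-1 - 242)/(171 - 245) = -243/(-74) = -243*(-1/74) = 243/74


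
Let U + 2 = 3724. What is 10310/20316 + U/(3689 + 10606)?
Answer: 37166267/48402870 ≈ 0.76785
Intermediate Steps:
U = 3722 (U = -2 + 3724 = 3722)
10310/20316 + U/(3689 + 10606) = 10310/20316 + 3722/(3689 + 10606) = 10310*(1/20316) + 3722/14295 = 5155/10158 + 3722*(1/14295) = 5155/10158 + 3722/14295 = 37166267/48402870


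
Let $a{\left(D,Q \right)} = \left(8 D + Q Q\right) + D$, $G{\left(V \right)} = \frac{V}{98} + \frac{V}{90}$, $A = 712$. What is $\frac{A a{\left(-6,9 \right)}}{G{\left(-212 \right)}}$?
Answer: $- \frac{10597230}{2491} \approx -4254.2$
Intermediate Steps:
$G{\left(V \right)} = \frac{47 V}{2205}$ ($G{\left(V \right)} = V \frac{1}{98} + V \frac{1}{90} = \frac{V}{98} + \frac{V}{90} = \frac{47 V}{2205}$)
$a{\left(D,Q \right)} = Q^{2} + 9 D$ ($a{\left(D,Q \right)} = \left(8 D + Q^{2}\right) + D = \left(Q^{2} + 8 D\right) + D = Q^{2} + 9 D$)
$\frac{A a{\left(-6,9 \right)}}{G{\left(-212 \right)}} = \frac{712 \left(9^{2} + 9 \left(-6\right)\right)}{\frac{47}{2205} \left(-212\right)} = \frac{712 \left(81 - 54\right)}{- \frac{9964}{2205}} = 712 \cdot 27 \left(- \frac{2205}{9964}\right) = 19224 \left(- \frac{2205}{9964}\right) = - \frac{10597230}{2491}$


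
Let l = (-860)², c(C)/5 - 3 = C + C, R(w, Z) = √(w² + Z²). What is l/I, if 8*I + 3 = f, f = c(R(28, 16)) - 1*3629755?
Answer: -1652035644800/1013464164773 - 236672000*√65/13175034142049 ≈ -1.6302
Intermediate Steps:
R(w, Z) = √(Z² + w²)
c(C) = 15 + 10*C (c(C) = 15 + 5*(C + C) = 15 + 5*(2*C) = 15 + 10*C)
l = 739600
f = -3629740 + 40*√65 (f = (15 + 10*√(16² + 28²)) - 1*3629755 = (15 + 10*√(256 + 784)) - 3629755 = (15 + 10*√1040) - 3629755 = (15 + 10*(4*√65)) - 3629755 = (15 + 40*√65) - 3629755 = -3629740 + 40*√65 ≈ -3.6294e+6)
I = -3629743/8 + 5*√65 (I = -3/8 + (-3629740 + 40*√65)/8 = -3/8 + (-907435/2 + 5*√65) = -3629743/8 + 5*√65 ≈ -4.5368e+5)
l/I = 739600/(-3629743/8 + 5*√65)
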